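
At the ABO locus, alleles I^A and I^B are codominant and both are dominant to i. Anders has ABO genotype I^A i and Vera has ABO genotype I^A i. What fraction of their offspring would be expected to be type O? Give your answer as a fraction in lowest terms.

1/4

ABO cross I^A i × I^A i → offspring phenotypes: 1/4 O, 3/4 A.
So P(type O) = 1/4.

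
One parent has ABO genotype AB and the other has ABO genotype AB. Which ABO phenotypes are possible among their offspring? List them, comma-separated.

Gametes from AB × AB give offspring ABO genotypes AA, AB, BB, i.e. phenotypes A, B, AB.

A, B, AB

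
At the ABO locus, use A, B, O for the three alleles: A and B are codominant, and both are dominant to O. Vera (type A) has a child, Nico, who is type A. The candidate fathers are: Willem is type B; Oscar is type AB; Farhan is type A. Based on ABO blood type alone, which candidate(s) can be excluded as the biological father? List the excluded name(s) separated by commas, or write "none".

none

A candidate is excluded only if no genotype consistent with his phenotype could produce a type A child with a type A mother.
Every candidate has at least one consistent genotype combination, so none can be excluded.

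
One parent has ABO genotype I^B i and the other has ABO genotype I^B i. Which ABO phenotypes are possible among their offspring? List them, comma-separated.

Gametes from I^B i × I^B i give offspring ABO genotypes I^B I^B, I^B i, i i, i.e. phenotypes O, B.

O, B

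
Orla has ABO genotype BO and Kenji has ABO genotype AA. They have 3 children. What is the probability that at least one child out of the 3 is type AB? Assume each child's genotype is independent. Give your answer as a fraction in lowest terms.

7/8

ABO cross BO × AA → 1/2 A, 1/2 AB.
So P(type AB) = 1/2 per child.
P(none) = (1/2)^3 = 1/8; P(at least one) = 1 − 1/8 = 7/8.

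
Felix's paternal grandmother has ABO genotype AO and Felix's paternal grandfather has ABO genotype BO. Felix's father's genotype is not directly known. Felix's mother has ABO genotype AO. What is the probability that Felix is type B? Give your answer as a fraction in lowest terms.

1/8

Felix's father's ABO genotype from AO × BO: 1/4 AB, 1/4 AO, 1/4 BO, 1/4 OO.
Crossing each possibility with the mother AO and summing P(type B): 1/4·1/4 + 1/4·0 + 1/4·1/4 + 1/4·0 = 1/8.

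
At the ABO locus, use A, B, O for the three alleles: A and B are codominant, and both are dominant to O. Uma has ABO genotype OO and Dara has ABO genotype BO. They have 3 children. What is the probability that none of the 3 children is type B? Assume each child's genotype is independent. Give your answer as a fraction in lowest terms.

ABO cross OO × BO → 1/2 O, 1/2 B.
So P(type B) = 1/2 per child.
P(not type B) = 1/2 for one child; (1/2)^3 = 1/8.

1/8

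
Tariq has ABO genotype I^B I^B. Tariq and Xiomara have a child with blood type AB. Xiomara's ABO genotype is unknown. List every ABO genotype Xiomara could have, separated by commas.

For each candidate genotype of Xiomara, check whether crossing it with I^B I^B can produce every observed child phenotype.
  I^A I^A → possible child types {AB} ✓
  I^A I^B → possible child types {B, AB} ✓
  I^A i → possible child types {B, AB} ✓
  I^B I^B → possible child types {B} ✗
  I^B i → possible child types {B} ✗
  i i → possible child types {B} ✗

I^A I^A, I^A I^B, I^A i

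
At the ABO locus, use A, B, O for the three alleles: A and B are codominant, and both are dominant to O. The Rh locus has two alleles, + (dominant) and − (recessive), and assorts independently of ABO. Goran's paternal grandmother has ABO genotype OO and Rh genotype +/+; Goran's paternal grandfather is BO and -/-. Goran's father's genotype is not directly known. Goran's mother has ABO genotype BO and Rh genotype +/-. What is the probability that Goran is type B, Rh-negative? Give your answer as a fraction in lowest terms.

Goran's father's ABO genotype from OO × BO: 1/2 BO, 1/2 OO.
Crossing each possibility with the mother BO and summing P(type B): 1/2·3/4 + 1/2·1/2 = 5/8.
Similarly for Rh via the father's Rh distribution: P(Rh-) = 1/4.
Independent loci: 5/8 × 1/4 = 5/32.

5/32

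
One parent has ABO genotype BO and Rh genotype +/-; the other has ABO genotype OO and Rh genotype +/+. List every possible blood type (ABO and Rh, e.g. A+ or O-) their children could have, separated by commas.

O+, B+

Gametes from BO × OO give offspring ABO genotypes BO, OO, i.e. phenotypes O, B.
Rh cross +/- × +/+ → phenotypes Rh+.
Combining independently: O+, B+.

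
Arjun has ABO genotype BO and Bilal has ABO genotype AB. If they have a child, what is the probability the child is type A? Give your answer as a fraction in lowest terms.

1/4

ABO cross BO × AB → offspring phenotypes: 1/4 A, 1/2 B, 1/4 AB.
So P(type A) = 1/4.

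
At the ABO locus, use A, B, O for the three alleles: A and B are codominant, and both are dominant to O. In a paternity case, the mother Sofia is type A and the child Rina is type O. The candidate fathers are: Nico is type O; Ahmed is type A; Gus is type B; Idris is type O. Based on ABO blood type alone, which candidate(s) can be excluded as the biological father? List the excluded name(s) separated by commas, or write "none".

A candidate is excluded only if no genotype consistent with his phenotype could produce a type O child with a type A mother.
Every candidate has at least one consistent genotype combination, so none can be excluded.

none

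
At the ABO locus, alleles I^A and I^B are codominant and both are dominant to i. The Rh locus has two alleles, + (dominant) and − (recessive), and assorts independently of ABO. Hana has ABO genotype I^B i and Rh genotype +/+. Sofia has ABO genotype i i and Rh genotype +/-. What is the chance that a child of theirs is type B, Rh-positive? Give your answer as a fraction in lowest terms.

1/2

ABO cross I^B i × i i → offspring phenotypes: 1/2 O, 1/2 B.
Rh cross +/+ × +/- → 1 Rh+.
Independent loci: P(type B, Rh-positive) = 1/2 × 1 = 1/2.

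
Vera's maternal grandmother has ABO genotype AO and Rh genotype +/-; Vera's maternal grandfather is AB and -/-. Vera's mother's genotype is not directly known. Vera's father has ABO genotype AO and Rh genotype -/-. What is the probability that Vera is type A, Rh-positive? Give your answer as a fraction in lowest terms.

Vera's mother's ABO genotype from AO × AB: 1/4 AA, 1/4 AB, 1/4 AO, 1/4 BO.
Crossing each possibility with the father AO and summing P(type A): 1/4·1 + 1/4·1/2 + 1/4·3/4 + 1/4·1/4 = 5/8.
Similarly for Rh via the mother's Rh distribution: P(Rh+) = 1/4.
Independent loci: 5/8 × 1/4 = 5/32.

5/32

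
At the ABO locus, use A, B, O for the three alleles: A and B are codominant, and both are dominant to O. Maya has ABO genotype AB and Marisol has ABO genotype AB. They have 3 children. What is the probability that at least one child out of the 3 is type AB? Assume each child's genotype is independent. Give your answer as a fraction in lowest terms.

7/8

ABO cross AB × AB → 1/4 A, 1/4 B, 1/2 AB.
So P(type AB) = 1/2 per child.
P(none) = (1/2)^3 = 1/8; P(at least one) = 1 − 1/8 = 7/8.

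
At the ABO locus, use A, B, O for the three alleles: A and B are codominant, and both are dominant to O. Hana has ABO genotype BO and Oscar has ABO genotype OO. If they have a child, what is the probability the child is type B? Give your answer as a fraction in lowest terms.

ABO cross BO × OO → offspring phenotypes: 1/2 O, 1/2 B.
So P(type B) = 1/2.

1/2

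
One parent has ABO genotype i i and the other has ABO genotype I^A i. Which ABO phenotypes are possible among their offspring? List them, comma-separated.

Gametes from i i × I^A i give offspring ABO genotypes I^A i, i i, i.e. phenotypes O, A.

O, A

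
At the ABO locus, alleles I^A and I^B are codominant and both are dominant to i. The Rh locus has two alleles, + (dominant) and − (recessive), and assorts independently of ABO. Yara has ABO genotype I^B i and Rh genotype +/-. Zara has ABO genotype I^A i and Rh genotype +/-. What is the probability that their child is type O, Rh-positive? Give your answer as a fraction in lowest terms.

3/16

ABO cross I^B i × I^A i → offspring phenotypes: 1/4 O, 1/4 A, 1/4 B, 1/4 AB.
Rh cross +/- × +/- → 3/4 Rh+, 1/4 Rh-.
Independent loci: P(type O, Rh-positive) = 1/4 × 3/4 = 3/16.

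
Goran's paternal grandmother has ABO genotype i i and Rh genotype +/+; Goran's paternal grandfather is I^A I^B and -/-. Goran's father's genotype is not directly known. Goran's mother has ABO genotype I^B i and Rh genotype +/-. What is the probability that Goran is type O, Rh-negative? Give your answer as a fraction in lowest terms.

Goran's father's ABO genotype from i i × I^A I^B: 1/2 I^A i, 1/2 I^B i.
Crossing each possibility with the mother I^B i and summing P(type O): 1/2·1/4 + 1/2·1/4 = 1/4.
Similarly for Rh via the father's Rh distribution: P(Rh-) = 1/4.
Independent loci: 1/4 × 1/4 = 1/16.

1/16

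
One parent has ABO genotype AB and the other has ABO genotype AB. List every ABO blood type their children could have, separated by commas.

A, B, AB

Gametes from AB × AB give offspring ABO genotypes AA, AB, BB, i.e. phenotypes A, B, AB.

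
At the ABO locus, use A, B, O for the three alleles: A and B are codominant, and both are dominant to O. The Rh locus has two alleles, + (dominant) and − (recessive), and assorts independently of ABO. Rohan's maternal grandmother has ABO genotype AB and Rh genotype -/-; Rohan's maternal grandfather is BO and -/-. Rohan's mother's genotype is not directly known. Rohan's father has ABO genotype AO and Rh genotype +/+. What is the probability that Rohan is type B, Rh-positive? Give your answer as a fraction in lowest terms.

Rohan's mother's ABO genotype from AB × BO: 1/4 AB, 1/4 AO, 1/4 BB, 1/4 BO.
Crossing each possibility with the father AO and summing P(type B): 1/4·1/4 + 1/4·0 + 1/4·1/2 + 1/4·1/4 = 1/4.
Similarly for Rh via the mother's Rh distribution: P(Rh+) = 1.
Independent loci: 1/4 × 1 = 1/4.

1/4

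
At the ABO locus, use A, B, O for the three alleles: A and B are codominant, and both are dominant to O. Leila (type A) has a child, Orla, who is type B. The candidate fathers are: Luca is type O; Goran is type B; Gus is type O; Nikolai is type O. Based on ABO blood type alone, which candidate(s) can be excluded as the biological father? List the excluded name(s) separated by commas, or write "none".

A candidate is excluded only if no genotype consistent with his phenotype could produce a type B child with a type A mother.
Luca (type O): no genotype consistent with that phenotype can produce a type-B child with a type-A mother.
Gus (type O): no genotype consistent with that phenotype can produce a type-B child with a type-A mother.
Nikolai (type O): no genotype consistent with that phenotype can produce a type-B child with a type-A mother.

Luca, Gus, Nikolai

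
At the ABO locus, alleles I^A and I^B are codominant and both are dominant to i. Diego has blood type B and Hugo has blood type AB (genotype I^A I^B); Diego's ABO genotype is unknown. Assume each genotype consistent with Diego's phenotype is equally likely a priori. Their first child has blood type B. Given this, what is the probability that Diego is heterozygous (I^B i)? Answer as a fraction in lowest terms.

Possible genotypes: Diego ∈ {I^B I^B, I^B i}; Hugo ∈ {I^A I^B}.
Weight each parental genotype pair by prior × P(type-B child):
  I^B I^B × I^A I^B: posterior weight 1/2.
  I^B i × I^A I^B: posterior weight 1/2.
Sum the posterior weight over pairs where Diego is I^B i: 1/2.

1/2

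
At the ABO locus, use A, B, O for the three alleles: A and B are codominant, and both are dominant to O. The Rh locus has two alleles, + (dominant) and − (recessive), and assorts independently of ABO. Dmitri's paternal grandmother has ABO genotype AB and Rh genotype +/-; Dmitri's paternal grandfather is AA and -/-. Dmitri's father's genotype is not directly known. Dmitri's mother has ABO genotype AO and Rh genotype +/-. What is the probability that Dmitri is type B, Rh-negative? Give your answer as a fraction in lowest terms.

3/64

Dmitri's father's ABO genotype from AB × AA: 1/2 AA, 1/2 AB.
Crossing each possibility with the mother AO and summing P(type B): 1/2·0 + 1/2·1/4 = 1/8.
Similarly for Rh via the father's Rh distribution: P(Rh-) = 3/8.
Independent loci: 1/8 × 3/8 = 3/64.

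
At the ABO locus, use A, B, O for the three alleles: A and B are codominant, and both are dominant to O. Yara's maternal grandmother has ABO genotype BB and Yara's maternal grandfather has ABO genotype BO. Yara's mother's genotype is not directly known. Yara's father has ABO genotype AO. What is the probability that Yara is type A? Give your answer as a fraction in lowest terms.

Yara's mother's ABO genotype from BB × BO: 1/2 BB, 1/2 BO.
Crossing each possibility with the father AO and summing P(type A): 1/2·0 + 1/2·1/4 = 1/8.

1/8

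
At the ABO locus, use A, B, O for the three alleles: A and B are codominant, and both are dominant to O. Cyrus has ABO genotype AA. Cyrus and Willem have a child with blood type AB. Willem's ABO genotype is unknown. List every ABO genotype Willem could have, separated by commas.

For each candidate genotype of Willem, check whether crossing it with AA can produce every observed child phenotype.
  AA → possible child types {A} ✗
  AB → possible child types {A, AB} ✓
  AO → possible child types {A} ✗
  BB → possible child types {AB} ✓
  BO → possible child types {A, AB} ✓
  OO → possible child types {A} ✗

AB, BB, BO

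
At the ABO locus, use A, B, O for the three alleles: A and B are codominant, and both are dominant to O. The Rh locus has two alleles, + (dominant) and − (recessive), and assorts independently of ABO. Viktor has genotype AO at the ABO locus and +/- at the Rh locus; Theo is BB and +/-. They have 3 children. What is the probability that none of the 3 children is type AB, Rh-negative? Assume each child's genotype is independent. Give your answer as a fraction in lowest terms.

343/512

ABO cross AO × BB → 1/2 B, 1/2 AB.
Rh cross +/- × +/- → 3/4 Rh+, 1/4 Rh-; so P(type AB, Rh-negative) = 1/2 × 1/4 = 1/8 per child.
P(not type AB, Rh-negative) = 7/8 for one child; (7/8)^3 = 343/512.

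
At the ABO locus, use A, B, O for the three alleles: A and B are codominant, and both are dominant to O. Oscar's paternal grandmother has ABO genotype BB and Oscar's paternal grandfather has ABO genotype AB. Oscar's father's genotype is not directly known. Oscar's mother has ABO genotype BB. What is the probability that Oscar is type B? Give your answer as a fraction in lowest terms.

3/4

Oscar's father's ABO genotype from BB × AB: 1/2 AB, 1/2 BB.
Crossing each possibility with the mother BB and summing P(type B): 1/2·1/2 + 1/2·1 = 3/4.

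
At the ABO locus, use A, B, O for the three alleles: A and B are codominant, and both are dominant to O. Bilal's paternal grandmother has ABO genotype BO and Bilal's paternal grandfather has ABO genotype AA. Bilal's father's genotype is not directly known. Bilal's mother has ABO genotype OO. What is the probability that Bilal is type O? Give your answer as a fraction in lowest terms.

Bilal's father's ABO genotype from BO × AA: 1/2 AB, 1/2 AO.
Crossing each possibility with the mother OO and summing P(type O): 1/2·0 + 1/2·1/2 = 1/4.

1/4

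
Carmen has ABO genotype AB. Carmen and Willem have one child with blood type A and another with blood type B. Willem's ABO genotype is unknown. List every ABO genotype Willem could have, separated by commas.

For each candidate genotype of Willem, check whether crossing it with AB can produce every observed child phenotype.
  AA → possible child types {A, AB} ✗
  AB → possible child types {A, B, AB} ✓
  AO → possible child types {A, B, AB} ✓
  BB → possible child types {B, AB} ✗
  BO → possible child types {A, B, AB} ✓
  OO → possible child types {A, B} ✓

AB, AO, BO, OO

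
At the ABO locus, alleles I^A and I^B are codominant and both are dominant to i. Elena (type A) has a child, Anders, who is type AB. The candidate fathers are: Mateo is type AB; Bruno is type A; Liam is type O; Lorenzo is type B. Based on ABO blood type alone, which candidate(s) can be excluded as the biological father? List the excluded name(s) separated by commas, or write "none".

Bruno, Liam

A candidate is excluded only if no genotype consistent with his phenotype could produce a type AB child with a type A mother.
Bruno (type A): no genotype consistent with that phenotype can produce a type-AB child with a type-A mother.
Liam (type O): no genotype consistent with that phenotype can produce a type-AB child with a type-A mother.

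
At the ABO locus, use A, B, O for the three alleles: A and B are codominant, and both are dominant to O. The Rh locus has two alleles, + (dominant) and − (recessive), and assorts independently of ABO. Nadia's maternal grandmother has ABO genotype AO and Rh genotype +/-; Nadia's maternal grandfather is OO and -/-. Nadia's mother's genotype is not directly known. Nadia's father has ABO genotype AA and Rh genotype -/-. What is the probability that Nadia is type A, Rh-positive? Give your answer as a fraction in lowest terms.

1/4

Nadia's mother's ABO genotype from AO × OO: 1/2 AO, 1/2 OO.
Crossing each possibility with the father AA and summing P(type A): 1/2·1 + 1/2·1 = 1.
Similarly for Rh via the mother's Rh distribution: P(Rh+) = 1/4.
Independent loci: 1 × 1/4 = 1/4.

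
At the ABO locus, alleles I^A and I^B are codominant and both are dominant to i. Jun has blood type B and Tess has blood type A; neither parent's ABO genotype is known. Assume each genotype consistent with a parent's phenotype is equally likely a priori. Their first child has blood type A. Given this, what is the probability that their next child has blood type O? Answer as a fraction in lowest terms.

Possible genotypes: Jun ∈ {I^B I^B, I^B i}; Tess ∈ {I^A I^A, I^A i}.
Weight each parental genotype pair by prior × P(type-A child):
  I^B i × I^A I^A: posterior weight 2/3; P(next child type O) = 0.
  I^B i × I^A i: posterior weight 1/3; P(next child type O) = 1/4.
Weighted sum = 1/12.

1/12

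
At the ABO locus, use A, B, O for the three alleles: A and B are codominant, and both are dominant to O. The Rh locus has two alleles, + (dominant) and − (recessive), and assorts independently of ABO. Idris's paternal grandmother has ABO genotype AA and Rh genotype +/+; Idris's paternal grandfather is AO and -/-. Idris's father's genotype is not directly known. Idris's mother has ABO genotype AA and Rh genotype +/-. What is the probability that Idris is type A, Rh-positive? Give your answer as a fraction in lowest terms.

Idris's father's ABO genotype from AA × AO: 1/2 AA, 1/2 AO.
Crossing each possibility with the mother AA and summing P(type A): 1/2·1 + 1/2·1 = 1.
Similarly for Rh via the father's Rh distribution: P(Rh+) = 3/4.
Independent loci: 1 × 3/4 = 3/4.

3/4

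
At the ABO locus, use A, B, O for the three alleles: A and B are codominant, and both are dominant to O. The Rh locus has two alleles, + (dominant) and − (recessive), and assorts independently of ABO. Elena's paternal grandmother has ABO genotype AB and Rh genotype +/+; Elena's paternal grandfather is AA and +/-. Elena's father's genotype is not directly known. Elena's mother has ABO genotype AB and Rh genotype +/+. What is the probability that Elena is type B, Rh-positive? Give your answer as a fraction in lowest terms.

Elena's father's ABO genotype from AB × AA: 1/2 AA, 1/2 AB.
Crossing each possibility with the mother AB and summing P(type B): 1/2·0 + 1/2·1/4 = 1/8.
Similarly for Rh via the father's Rh distribution: P(Rh+) = 1.
Independent loci: 1/8 × 1 = 1/8.

1/8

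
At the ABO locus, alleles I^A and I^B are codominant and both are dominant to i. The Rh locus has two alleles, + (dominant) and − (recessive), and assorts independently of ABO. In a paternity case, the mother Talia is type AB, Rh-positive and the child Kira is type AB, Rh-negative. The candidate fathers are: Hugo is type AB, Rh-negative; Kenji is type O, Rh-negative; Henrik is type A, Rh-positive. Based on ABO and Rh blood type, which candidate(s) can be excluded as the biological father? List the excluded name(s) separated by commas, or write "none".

A candidate is excluded only if no genotype consistent with his phenotype could produce a type AB, Rh-negative child with a type AB, Rh-positive mother.
Kenji (type O, Rh-): no genotype consistent with that phenotype can produce a type-AB Rh- child with a type-AB mother.

Kenji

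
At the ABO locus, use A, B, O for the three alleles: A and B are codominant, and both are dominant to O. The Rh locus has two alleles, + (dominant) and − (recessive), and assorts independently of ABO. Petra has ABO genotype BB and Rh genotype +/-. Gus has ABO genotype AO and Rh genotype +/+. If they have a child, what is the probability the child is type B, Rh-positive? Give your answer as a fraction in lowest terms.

ABO cross BB × AO → offspring phenotypes: 1/2 B, 1/2 AB.
Rh cross +/- × +/+ → 1 Rh+.
Independent loci: P(type B, Rh-positive) = 1/2 × 1 = 1/2.

1/2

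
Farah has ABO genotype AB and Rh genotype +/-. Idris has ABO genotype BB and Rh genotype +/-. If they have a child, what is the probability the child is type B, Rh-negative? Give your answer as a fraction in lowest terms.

ABO cross AB × BB → offspring phenotypes: 1/2 B, 1/2 AB.
Rh cross +/- × +/- → 3/4 Rh+, 1/4 Rh-.
Independent loci: P(type B, Rh-negative) = 1/2 × 1/4 = 1/8.

1/8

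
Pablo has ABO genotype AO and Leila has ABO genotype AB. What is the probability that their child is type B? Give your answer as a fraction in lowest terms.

ABO cross AO × AB → offspring phenotypes: 1/2 A, 1/4 B, 1/4 AB.
So P(type B) = 1/4.

1/4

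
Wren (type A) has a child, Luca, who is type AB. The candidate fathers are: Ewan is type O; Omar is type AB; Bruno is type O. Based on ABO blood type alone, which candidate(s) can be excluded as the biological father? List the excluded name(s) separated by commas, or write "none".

A candidate is excluded only if no genotype consistent with his phenotype could produce a type AB child with a type A mother.
Ewan (type O): no genotype consistent with that phenotype can produce a type-AB child with a type-A mother.
Bruno (type O): no genotype consistent with that phenotype can produce a type-AB child with a type-A mother.

Ewan, Bruno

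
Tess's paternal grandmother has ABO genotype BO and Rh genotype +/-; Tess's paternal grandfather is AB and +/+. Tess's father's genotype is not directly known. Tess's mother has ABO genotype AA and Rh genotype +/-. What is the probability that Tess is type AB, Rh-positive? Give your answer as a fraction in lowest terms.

Tess's father's ABO genotype from BO × AB: 1/4 AB, 1/4 AO, 1/4 BB, 1/4 BO.
Crossing each possibility with the mother AA and summing P(type AB): 1/4·1/2 + 1/4·0 + 1/4·1 + 1/4·1/2 = 1/2.
Similarly for Rh via the father's Rh distribution: P(Rh+) = 7/8.
Independent loci: 1/2 × 7/8 = 7/16.

7/16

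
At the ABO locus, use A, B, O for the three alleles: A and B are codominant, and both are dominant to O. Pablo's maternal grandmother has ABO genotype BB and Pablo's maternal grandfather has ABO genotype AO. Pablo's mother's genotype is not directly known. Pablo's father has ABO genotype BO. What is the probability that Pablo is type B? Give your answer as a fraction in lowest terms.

5/8

Pablo's mother's ABO genotype from BB × AO: 1/2 AB, 1/2 BO.
Crossing each possibility with the father BO and summing P(type B): 1/2·1/2 + 1/2·3/4 = 5/8.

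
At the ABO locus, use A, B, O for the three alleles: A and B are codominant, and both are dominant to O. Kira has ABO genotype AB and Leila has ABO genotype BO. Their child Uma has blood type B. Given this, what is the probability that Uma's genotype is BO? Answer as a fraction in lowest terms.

1/2

Cross AB × BO → 1/4 AB, 1/4 AO, 1/4 BB, 1/4 BO.
Type-B genotypes among offspring: BB (1/4), BO (1/4); total 1/2.
P(BO | type B) = (1/4) / (1/2) = 1/2.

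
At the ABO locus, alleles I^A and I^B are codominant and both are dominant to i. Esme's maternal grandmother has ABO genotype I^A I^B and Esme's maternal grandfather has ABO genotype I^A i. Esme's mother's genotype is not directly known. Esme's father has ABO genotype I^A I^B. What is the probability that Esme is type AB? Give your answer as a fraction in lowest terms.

Esme's mother's ABO genotype from I^A I^B × I^A i: 1/4 I^A I^A, 1/4 I^A I^B, 1/4 I^A i, 1/4 I^B i.
Crossing each possibility with the father I^A I^B and summing P(type AB): 1/4·1/2 + 1/4·1/2 + 1/4·1/4 + 1/4·1/4 = 3/8.

3/8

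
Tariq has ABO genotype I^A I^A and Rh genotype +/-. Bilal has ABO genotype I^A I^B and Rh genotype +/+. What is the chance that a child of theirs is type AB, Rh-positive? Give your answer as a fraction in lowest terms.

ABO cross I^A I^A × I^A I^B → offspring phenotypes: 1/2 A, 1/2 AB.
Rh cross +/- × +/+ → 1 Rh+.
Independent loci: P(type AB, Rh-positive) = 1/2 × 1 = 1/2.

1/2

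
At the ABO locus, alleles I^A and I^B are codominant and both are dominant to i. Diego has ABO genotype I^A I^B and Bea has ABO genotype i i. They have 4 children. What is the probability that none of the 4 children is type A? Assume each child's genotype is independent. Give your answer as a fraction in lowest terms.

1/16

ABO cross I^A I^B × i i → 1/2 A, 1/2 B.
So P(type A) = 1/2 per child.
P(not type A) = 1/2 for one child; (1/2)^4 = 1/16.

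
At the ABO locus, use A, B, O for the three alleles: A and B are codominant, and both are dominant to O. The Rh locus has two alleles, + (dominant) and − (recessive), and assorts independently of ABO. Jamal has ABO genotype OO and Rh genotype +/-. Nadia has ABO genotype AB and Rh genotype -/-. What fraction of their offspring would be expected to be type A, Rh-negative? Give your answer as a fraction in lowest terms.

1/4

ABO cross OO × AB → offspring phenotypes: 1/2 A, 1/2 B.
Rh cross +/- × -/- → 1/2 Rh+, 1/2 Rh-.
Independent loci: P(type A, Rh-negative) = 1/2 × 1/2 = 1/4.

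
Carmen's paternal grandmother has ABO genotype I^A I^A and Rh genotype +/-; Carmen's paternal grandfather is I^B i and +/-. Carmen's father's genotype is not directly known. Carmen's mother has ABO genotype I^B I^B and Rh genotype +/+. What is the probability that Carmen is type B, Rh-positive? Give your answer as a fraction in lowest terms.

Carmen's father's ABO genotype from I^A I^A × I^B i: 1/2 I^A I^B, 1/2 I^A i.
Crossing each possibility with the mother I^B I^B and summing P(type B): 1/2·1/2 + 1/2·1/2 = 1/2.
Similarly for Rh via the father's Rh distribution: P(Rh+) = 1.
Independent loci: 1/2 × 1 = 1/2.

1/2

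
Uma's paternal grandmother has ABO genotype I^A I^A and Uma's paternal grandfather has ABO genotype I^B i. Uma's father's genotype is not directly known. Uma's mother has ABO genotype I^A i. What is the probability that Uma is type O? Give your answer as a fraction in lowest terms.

Uma's father's ABO genotype from I^A I^A × I^B i: 1/2 I^A I^B, 1/2 I^A i.
Crossing each possibility with the mother I^A i and summing P(type O): 1/2·0 + 1/2·1/4 = 1/8.

1/8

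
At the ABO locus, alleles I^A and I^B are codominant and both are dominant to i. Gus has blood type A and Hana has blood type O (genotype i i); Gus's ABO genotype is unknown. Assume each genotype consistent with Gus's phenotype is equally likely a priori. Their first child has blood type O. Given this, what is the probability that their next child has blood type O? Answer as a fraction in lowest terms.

1/2

Possible genotypes: Gus ∈ {I^A I^A, I^A i}; Hana ∈ {i i}.
Weight each parental genotype pair by prior × P(type-O child):
  I^A i × i i: posterior weight 1; P(next child type O) = 1/2.
Weighted sum = 1/2.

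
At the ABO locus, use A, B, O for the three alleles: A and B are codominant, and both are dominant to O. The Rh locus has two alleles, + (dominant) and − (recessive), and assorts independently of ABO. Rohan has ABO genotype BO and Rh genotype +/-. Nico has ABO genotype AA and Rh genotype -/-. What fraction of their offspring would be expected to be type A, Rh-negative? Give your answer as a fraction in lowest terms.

1/4

ABO cross BO × AA → offspring phenotypes: 1/2 A, 1/2 AB.
Rh cross +/- × -/- → 1/2 Rh+, 1/2 Rh-.
Independent loci: P(type A, Rh-negative) = 1/2 × 1/2 = 1/4.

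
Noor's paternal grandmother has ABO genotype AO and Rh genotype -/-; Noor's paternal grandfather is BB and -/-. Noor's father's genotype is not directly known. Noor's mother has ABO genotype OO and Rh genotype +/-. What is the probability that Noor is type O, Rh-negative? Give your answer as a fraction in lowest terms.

1/8

Noor's father's ABO genotype from AO × BB: 1/2 AB, 1/2 BO.
Crossing each possibility with the mother OO and summing P(type O): 1/2·0 + 1/2·1/2 = 1/4.
Similarly for Rh via the father's Rh distribution: P(Rh-) = 1/2.
Independent loci: 1/4 × 1/2 = 1/8.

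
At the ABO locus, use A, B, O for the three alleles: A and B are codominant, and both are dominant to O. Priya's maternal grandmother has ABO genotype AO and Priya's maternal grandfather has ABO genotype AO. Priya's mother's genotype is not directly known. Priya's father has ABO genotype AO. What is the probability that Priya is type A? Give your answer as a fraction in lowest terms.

3/4

Priya's mother's ABO genotype from AO × AO: 1/4 AA, 1/2 AO, 1/4 OO.
Crossing each possibility with the father AO and summing P(type A): 1/4·1 + 1/2·3/4 + 1/4·1/2 = 3/4.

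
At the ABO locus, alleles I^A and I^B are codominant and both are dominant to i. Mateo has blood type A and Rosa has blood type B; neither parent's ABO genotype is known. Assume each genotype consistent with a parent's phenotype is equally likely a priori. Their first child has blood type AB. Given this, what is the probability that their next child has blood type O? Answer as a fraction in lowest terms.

1/36

Possible genotypes: Mateo ∈ {I^A I^A, I^A i}; Rosa ∈ {I^B I^B, I^B i}.
Weight each parental genotype pair by prior × P(type-AB child):
  I^A I^A × I^B I^B: posterior weight 4/9; P(next child type O) = 0.
  I^A I^A × I^B i: posterior weight 2/9; P(next child type O) = 0.
  I^A i × I^B I^B: posterior weight 2/9; P(next child type O) = 0.
  I^A i × I^B i: posterior weight 1/9; P(next child type O) = 1/4.
Weighted sum = 1/36.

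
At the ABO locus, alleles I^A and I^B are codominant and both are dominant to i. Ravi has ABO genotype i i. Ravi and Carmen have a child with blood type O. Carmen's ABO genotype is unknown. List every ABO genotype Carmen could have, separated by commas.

For each candidate genotype of Carmen, check whether crossing it with i i can produce every observed child phenotype.
  I^A I^A → possible child types {A} ✗
  I^A I^B → possible child types {A, B} ✗
  I^A i → possible child types {O, A} ✓
  I^B I^B → possible child types {B} ✗
  I^B i → possible child types {O, B} ✓
  i i → possible child types {O} ✓

I^A i, I^B i, i i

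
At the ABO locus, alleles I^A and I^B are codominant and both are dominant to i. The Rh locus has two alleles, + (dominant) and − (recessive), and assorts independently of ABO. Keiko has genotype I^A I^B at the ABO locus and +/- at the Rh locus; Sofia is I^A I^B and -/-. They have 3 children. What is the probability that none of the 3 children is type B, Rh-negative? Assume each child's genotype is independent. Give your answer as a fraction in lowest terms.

343/512

ABO cross I^A I^B × I^A I^B → 1/4 A, 1/4 B, 1/2 AB.
Rh cross +/- × -/- → 1/2 Rh+, 1/2 Rh-; so P(type B, Rh-negative) = 1/4 × 1/2 = 1/8 per child.
P(not type B, Rh-negative) = 7/8 for one child; (7/8)^3 = 343/512.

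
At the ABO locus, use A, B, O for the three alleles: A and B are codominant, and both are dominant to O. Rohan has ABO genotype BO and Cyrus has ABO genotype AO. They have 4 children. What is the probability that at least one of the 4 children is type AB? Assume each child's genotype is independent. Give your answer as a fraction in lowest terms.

175/256

ABO cross BO × AO → 1/4 O, 1/4 A, 1/4 B, 1/4 AB.
So P(type AB) = 1/4 per child.
P(none) = (3/4)^4 = 81/256; P(at least one) = 1 − 81/256 = 175/256.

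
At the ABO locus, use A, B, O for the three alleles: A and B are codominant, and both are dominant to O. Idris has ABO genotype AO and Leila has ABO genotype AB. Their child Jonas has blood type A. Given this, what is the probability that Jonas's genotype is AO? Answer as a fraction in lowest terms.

1/2

Cross AO × AB → 1/4 AA, 1/4 AB, 1/4 AO, 1/4 BO.
Type-A genotypes among offspring: AA (1/4), AO (1/4); total 1/2.
P(AO | type A) = (1/4) / (1/2) = 1/2.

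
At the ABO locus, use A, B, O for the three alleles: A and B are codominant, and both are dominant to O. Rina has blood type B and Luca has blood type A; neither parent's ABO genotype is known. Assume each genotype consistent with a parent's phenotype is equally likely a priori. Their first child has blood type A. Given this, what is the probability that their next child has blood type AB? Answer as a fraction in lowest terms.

Possible genotypes: Rina ∈ {BB, BO}; Luca ∈ {AA, AO}.
Weight each parental genotype pair by prior × P(type-A child):
  BO × AA: posterior weight 2/3; P(next child type AB) = 1/2.
  BO × AO: posterior weight 1/3; P(next child type AB) = 1/4.
Weighted sum = 5/12.

5/12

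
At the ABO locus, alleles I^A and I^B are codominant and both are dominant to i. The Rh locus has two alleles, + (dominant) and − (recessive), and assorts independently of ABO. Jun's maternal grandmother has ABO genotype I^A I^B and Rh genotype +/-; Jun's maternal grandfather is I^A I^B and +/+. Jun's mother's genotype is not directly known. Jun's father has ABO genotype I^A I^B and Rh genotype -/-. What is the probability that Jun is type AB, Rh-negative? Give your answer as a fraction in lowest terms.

Jun's mother's ABO genotype from I^A I^B × I^A I^B: 1/4 I^A I^A, 1/2 I^A I^B, 1/4 I^B I^B.
Crossing each possibility with the father I^A I^B and summing P(type AB): 1/4·1/2 + 1/2·1/2 + 1/4·1/2 = 1/2.
Similarly for Rh via the mother's Rh distribution: P(Rh-) = 1/4.
Independent loci: 1/2 × 1/4 = 1/8.

1/8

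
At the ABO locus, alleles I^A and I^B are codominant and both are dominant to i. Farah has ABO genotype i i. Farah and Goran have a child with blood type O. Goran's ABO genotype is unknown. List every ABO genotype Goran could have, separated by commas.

I^A i, I^B i, i i

For each candidate genotype of Goran, check whether crossing it with i i can produce every observed child phenotype.
  I^A I^A → possible child types {A} ✗
  I^A I^B → possible child types {A, B} ✗
  I^A i → possible child types {O, A} ✓
  I^B I^B → possible child types {B} ✗
  I^B i → possible child types {O, B} ✓
  i i → possible child types {O} ✓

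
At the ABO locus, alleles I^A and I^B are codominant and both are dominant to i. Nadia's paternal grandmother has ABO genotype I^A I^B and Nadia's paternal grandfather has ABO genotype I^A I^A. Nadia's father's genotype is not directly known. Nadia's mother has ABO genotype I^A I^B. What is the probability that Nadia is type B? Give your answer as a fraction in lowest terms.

Nadia's father's ABO genotype from I^A I^B × I^A I^A: 1/2 I^A I^A, 1/2 I^A I^B.
Crossing each possibility with the mother I^A I^B and summing P(type B): 1/2·0 + 1/2·1/4 = 1/8.

1/8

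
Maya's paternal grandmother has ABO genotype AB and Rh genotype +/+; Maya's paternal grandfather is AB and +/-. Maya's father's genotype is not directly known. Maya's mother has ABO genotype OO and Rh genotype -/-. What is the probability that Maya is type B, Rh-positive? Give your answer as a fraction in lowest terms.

Maya's father's ABO genotype from AB × AB: 1/4 AA, 1/2 AB, 1/4 BB.
Crossing each possibility with the mother OO and summing P(type B): 1/4·0 + 1/2·1/2 + 1/4·1 = 1/2.
Similarly for Rh via the father's Rh distribution: P(Rh+) = 3/4.
Independent loci: 1/2 × 3/4 = 3/8.

3/8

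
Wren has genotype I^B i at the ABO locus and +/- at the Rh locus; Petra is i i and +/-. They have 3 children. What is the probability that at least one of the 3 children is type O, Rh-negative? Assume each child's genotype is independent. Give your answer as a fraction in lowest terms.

169/512

ABO cross I^B i × i i → 1/2 O, 1/2 B.
Rh cross +/- × +/- → 3/4 Rh+, 1/4 Rh-; so P(type O, Rh-negative) = 1/2 × 1/4 = 1/8 per child.
P(none) = (7/8)^3 = 343/512; P(at least one) = 1 − 343/512 = 169/512.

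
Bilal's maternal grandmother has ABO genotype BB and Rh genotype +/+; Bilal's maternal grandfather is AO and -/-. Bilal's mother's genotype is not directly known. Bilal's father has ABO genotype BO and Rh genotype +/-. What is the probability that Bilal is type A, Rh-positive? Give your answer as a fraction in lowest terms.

3/32

Bilal's mother's ABO genotype from BB × AO: 1/2 AB, 1/2 BO.
Crossing each possibility with the father BO and summing P(type A): 1/2·1/4 + 1/2·0 = 1/8.
Similarly for Rh via the mother's Rh distribution: P(Rh+) = 3/4.
Independent loci: 1/8 × 3/4 = 3/32.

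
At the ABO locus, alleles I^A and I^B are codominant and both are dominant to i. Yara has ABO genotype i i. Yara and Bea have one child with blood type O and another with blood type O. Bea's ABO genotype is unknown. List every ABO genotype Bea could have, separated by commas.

I^A i, I^B i, i i

For each candidate genotype of Bea, check whether crossing it with i i can produce every observed child phenotype.
  I^A I^A → possible child types {A} ✗
  I^A I^B → possible child types {A, B} ✗
  I^A i → possible child types {O, A} ✓
  I^B I^B → possible child types {B} ✗
  I^B i → possible child types {O, B} ✓
  i i → possible child types {O} ✓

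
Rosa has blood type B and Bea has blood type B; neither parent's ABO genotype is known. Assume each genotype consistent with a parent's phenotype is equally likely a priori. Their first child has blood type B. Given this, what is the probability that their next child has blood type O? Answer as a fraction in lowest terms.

1/20

Possible genotypes: Rosa ∈ {I^B I^B, I^B i}; Bea ∈ {I^B I^B, I^B i}.
Weight each parental genotype pair by prior × P(type-B child):
  I^B I^B × I^B I^B: posterior weight 4/15; P(next child type O) = 0.
  I^B I^B × I^B i: posterior weight 4/15; P(next child type O) = 0.
  I^B i × I^B I^B: posterior weight 4/15; P(next child type O) = 0.
  I^B i × I^B i: posterior weight 1/5; P(next child type O) = 1/4.
Weighted sum = 1/20.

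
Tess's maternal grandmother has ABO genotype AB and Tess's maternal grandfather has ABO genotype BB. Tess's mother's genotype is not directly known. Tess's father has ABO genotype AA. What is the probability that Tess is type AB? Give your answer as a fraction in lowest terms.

Tess's mother's ABO genotype from AB × BB: 1/2 AB, 1/2 BB.
Crossing each possibility with the father AA and summing P(type AB): 1/2·1/2 + 1/2·1 = 3/4.

3/4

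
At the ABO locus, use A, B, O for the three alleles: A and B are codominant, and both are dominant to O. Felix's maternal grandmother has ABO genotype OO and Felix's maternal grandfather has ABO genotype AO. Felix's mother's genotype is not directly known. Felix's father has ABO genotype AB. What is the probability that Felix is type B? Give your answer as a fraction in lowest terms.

Felix's mother's ABO genotype from OO × AO: 1/2 AO, 1/2 OO.
Crossing each possibility with the father AB and summing P(type B): 1/2·1/4 + 1/2·1/2 = 3/8.

3/8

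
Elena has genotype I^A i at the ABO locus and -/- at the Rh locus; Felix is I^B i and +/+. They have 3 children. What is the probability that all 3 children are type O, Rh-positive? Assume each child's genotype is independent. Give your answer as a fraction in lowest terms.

ABO cross I^A i × I^B i → 1/4 O, 1/4 A, 1/4 B, 1/4 AB.
Rh cross -/- × +/+ → 1 Rh+; so P(type O, Rh-positive) = 1/4 × 1 = 1/4 per child.
All 3 independent: (1/4)^3 = 1/64.

1/64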